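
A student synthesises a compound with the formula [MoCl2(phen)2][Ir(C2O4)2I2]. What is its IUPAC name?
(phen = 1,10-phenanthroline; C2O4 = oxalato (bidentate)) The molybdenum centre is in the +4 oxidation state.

dichlorobis(1,10-phenanthroline)molybdenum(IV) diiododioxalatoiridate(IV)

Mo is given as +4; the cation's ligand charges sum to -2, so the complex cation is 2+.
A 1:1 salt means the anion carries the equal and opposite charge, 2−.
Anion: ligand charges sum to -6; for the ion to be 2−, Ir = +4.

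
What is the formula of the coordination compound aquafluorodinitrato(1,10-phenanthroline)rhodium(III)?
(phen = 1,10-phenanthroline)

[RhF(H2O)(NO3)2(phen)]

Ligands: 2 nitrato (NO3, -1), 1 fluoro (F, -1), 1 aqua (H2O, neutral), 1 1,10-phenanthroline (phen, neutral). Ligand charge sum = -3.
With Rh in oxidation state +3, the complex ion is [Rh...].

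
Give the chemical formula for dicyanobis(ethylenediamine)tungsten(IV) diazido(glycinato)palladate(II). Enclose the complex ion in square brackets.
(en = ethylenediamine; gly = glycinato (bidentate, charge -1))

Cation [W…]: ligand charges -2, W(IV) ⇒ ion charge 2+.
Anion [Pd…]: ligand charges -3, Pd(II) ⇒ ion charge 1−.

[W(CN)2(en)2][Pd(gly)(N3)2]2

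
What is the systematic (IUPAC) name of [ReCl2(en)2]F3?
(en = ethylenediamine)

The 3 fluoride counter-ions carry a total charge of -3, so each complex ion is 3+.
Ligand charges: 2×chloro (-1 each), 2×ethylenediamine (neutral); total -2. So Re + (-2) = 3+, giving Re = +5.
Ligands are named alphabetically: chloro before ethylenediamine.

dichlorobis(ethylenediamine)rhenium(V) fluoride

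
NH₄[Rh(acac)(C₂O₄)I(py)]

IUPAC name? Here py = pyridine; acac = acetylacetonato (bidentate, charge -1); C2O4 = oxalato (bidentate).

The 1 ammonium counter-ion carries a total charge of +1, so each complex ion is 1−.
Ligand charges: 1×iodo (-1 each), 1×pyridine (neutral), 1×acetylacetonato (-1 each), 1×oxalato (-2 each); total -4. So Rh + (-4) = 1−, giving Rh = +3.
Ligands are named alphabetically: acetylacetonato before iodo before oxalato before pyridine.
The complex ion is anionic, so rhodium takes the -ate form rhodate(III).

ammonium (acetylacetonato)iodooxalato(pyridine)rhodate(III)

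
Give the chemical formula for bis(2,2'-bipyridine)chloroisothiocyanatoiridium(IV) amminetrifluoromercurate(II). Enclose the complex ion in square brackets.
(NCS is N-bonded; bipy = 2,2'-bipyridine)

Cation [Ir…]: ligand charges -2, Ir(IV) ⇒ ion charge 2+.
Anion [Hg…]: ligand charges -3, Hg(II) ⇒ ion charge 1−.

[Ir(bipy)2Cl(NCS)][HgF3(NH3)]2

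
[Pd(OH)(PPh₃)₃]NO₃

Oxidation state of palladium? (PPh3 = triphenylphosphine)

1 nitrate outside the brackets (-1 each) → the complex ion is 1+.
Ligand charges: 3×PPh3 neutral; 1×OH = -1; sum -1.
Pd + (-1) = 1+ ⇒ Pd is +2.

+2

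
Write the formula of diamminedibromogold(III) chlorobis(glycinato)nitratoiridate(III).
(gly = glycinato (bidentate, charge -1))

Cation [Au…]: ligand charges -2, Au(III) ⇒ ion charge 1+.
Anion [Ir…]: ligand charges -4, Ir(III) ⇒ ion charge 1−.
One 1+ cation balances one 1− anion.

[AuBr2(NH3)2][IrCl(gly)2(NO3)]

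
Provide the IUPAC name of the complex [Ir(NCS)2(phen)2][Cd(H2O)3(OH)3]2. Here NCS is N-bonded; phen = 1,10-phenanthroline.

diisothiocyanatobis(1,10-phenanthroline)iridium(IV) triaquatrihydroxocadmate(II)

Cadmium is always +2 in its complexes; the anion's ligand charges sum to -3, so the complex anion is 1−.
With 2 anions per cation, the cation must be 2×1 = 2+.
Cation: ligand charges sum to -2; for the ion to be 2+, Ir = +4.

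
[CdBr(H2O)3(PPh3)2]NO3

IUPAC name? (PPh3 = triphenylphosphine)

The 1 nitrate counter-ion carries a total charge of -1, so each complex ion is 1+.
Ligand charges: 2×triphenylphosphine (neutral), 1×bromo (-1 each), 3×aqua (neutral); total -1. So Cd + (-1) = 1+, giving Cd = +2.
Ligands are named alphabetically: aqua before bromo before triphenylphosphine.

triaquabromobis(triphenylphosphine)cadmium(II) nitrate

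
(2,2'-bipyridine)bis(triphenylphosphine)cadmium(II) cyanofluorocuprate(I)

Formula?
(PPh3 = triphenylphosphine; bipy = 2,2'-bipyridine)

Cation [Cd…]: ligand charges 0, Cd(II) ⇒ ion charge 2+.
Anion [Cu…]: ligand charges -2, Cu(I) ⇒ ion charge 1−.
One 2+ cation requires 2 of the 1− anion.

[Cd(bipy)(PPh3)2][Cu(CN)F]2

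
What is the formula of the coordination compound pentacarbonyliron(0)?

[Fe(CO)5]

Ligands: 5 carbonyl (CO, neutral). Ligand charge sum = 0.
With Fe in oxidation state 0, the complex ion is [Fe...].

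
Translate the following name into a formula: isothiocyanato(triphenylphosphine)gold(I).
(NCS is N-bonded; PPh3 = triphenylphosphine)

Ligands: 1 isothiocyanato (NCS, -1), 1 triphenylphosphine (PPh3, neutral). Ligand charge sum = -1.
With Au in oxidation state +1, the complex ion is [Au...].

[Au(NCS)(PPh3)]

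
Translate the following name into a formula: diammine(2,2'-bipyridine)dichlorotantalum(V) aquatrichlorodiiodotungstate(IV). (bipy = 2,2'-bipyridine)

Cation [Ta…]: ligand charges -2, Ta(V) ⇒ ion charge 3+.
Anion [W…]: ligand charges -5, W(IV) ⇒ ion charge 1−.
One 3+ cation requires 3 of the 1− anion.

[Ta(bipy)Cl2(NH3)2][WCl3(H2O)I2]3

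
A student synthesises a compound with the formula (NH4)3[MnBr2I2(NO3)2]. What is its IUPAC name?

ammonium dibromodiiododinitratomanganate(III)

The 3 ammonium counter-ions carry a total charge of +3, so each complex ion is 3−.
Ligand charges: 2×iodo (-1 each), 2×bromo (-1 each), 2×nitrato (-1 each); total -6. So Mn + (-6) = 3−, giving Mn = +3.
Ligands are named alphabetically: bromo before iodo before nitrato.
The complex ion is anionic, so manganese takes the -ate form manganate(III).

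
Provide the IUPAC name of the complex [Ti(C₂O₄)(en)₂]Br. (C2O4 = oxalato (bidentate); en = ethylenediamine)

bis(ethylenediamine)oxalatotitanium(III) bromide

The 1 bromide counter-ion carries a total charge of -1, so each complex ion is 1+.
Ligand charges: 1×oxalato (-2 each), 2×ethylenediamine (neutral); total -2. So Ti + (-2) = 1+, giving Ti = +3.
Ligands are named alphabetically: ethylenediamine before oxalato.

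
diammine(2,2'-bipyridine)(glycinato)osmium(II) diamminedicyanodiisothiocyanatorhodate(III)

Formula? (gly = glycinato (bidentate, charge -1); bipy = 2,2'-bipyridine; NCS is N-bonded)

[Os(bipy)(gly)(NH3)2][Rh(CN)2(NCS)2(NH3)2]

Cation [Os…]: ligand charges -1, Os(II) ⇒ ion charge 1+.
Anion [Rh…]: ligand charges -4, Rh(III) ⇒ ion charge 1−.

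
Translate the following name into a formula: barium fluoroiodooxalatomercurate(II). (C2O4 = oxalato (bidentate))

Ligands: 1 oxalato (C2O4, -2), 1 iodo (I, -1), 1 fluoro (F, -1). Ligand charge sum = -4.
Charge balance with barium (+2) requires 1 complex ion per 1 barium.

Ba[Hg(C2O4)FI]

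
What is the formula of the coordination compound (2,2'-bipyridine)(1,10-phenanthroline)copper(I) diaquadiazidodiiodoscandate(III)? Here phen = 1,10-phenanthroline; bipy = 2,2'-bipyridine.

[Cu(bipy)(phen)][Sc(H2O)2I2(N3)2]

Cation [Cu…]: ligand charges 0, Cu(I) ⇒ ion charge 1+.
Anion [Sc…]: ligand charges -4, Sc(III) ⇒ ion charge 1−.
One 1+ cation balances one 1− anion.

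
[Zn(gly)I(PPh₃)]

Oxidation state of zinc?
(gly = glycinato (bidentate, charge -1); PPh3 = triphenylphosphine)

No counter-ion: the bracketed complex is neutral.
Ligand charges: 1×I = -1; 1×gly = -1; 1×PPh3 neutral; sum -2.
Zn + (-2) = 0 ⇒ Zn is +2.

+2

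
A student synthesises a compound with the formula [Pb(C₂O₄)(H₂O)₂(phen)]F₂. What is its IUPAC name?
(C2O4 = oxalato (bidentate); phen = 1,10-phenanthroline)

The 2 fluoride counter-ions carry a total charge of -2, so each complex ion is 2+.
Ligand charges: 1×oxalato (-2 each), 1×1,10-phenanthroline (neutral), 2×aqua (neutral); total -2. So Pb + (-2) = 2+, giving Pb = +4.
Ligands are named alphabetically: aqua before oxalato before phenanthroline.

diaquaoxalato(1,10-phenanthroline)lead(IV) fluoride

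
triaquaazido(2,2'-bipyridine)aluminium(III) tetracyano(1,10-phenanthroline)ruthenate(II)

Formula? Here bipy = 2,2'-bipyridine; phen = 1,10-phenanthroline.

[Al(bipy)(H2O)3(N3)][Ru(CN)4(phen)]

Cation [Al…]: ligand charges -1, Al(III) ⇒ ion charge 2+.
Anion [Ru…]: ligand charges -4, Ru(II) ⇒ ion charge 2−.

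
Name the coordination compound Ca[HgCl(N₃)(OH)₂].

calcium azidochlorodihydroxomercurate(II)

The 1 calcium counter-ion carries a total charge of +2, so each complex ion is 2−.
Ligand charges: 1×azido (-1 each), 1×chloro (-1 each), 2×hydroxo (-1 each); total -4. So Hg + (-4) = 2−, giving Hg = +2.
Ligands are named alphabetically: azido before chloro before hydroxo.
The complex ion is anionic, so mercury takes the -ate form mercurate(II).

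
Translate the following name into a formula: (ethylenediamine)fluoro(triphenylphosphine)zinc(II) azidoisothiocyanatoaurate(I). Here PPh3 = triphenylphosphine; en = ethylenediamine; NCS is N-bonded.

Cation [Zn…]: ligand charges -1, Zn(II) ⇒ ion charge 1+.
Anion [Au…]: ligand charges -2, Au(I) ⇒ ion charge 1−.

[Zn(en)F(PPh3)][Au(N3)(NCS)]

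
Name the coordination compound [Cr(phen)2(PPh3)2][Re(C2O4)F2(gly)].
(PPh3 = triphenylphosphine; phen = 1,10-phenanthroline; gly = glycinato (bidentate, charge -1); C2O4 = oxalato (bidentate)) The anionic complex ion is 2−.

Both ions are complex: the cation is named first with the plain metal name, the anion second with the -ate form; each ion's ligands are alphabetised independently.
The complex anion is given as 2−; its ligand charges sum to -5, so Re = +3.
A 1:1 salt means the cation carries the equal and opposite charge, 2+.
Cation: ligand charges sum to 0; for the ion to be 2+, Cr = +2.

bis(1,10-phenanthroline)bis(triphenylphosphine)chromium(II) difluoro(glycinato)oxalatorhenate(III)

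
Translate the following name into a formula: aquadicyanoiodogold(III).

[Au(CN)2(H2O)I]

Ligands: 2 cyano (CN, -1), 1 iodo (I, -1), 1 aqua (H2O, neutral). Ligand charge sum = -3.
With Au in oxidation state +3, the complex ion is [Au...].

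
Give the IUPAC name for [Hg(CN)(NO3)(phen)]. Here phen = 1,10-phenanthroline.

There is no counter-ion, so the complex is neutral overall.
Ligand charges: 1×cyano (-1 each), 1×nitrato (-1 each), 1×1,10-phenanthroline (neutral); total -2. So Hg + (-2) = 0, giving Hg = +2.
Ligands are named alphabetically: cyano before nitrato before phenanthroline.

cyanonitrato(1,10-phenanthroline)mercury(II)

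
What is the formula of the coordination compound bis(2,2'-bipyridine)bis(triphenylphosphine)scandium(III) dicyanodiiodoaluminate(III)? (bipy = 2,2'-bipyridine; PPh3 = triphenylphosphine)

[Sc(bipy)2(PPh3)2][Al(CN)2I2]3

Cation [Sc…]: ligand charges 0, Sc(III) ⇒ ion charge 3+.
Anion [Al…]: ligand charges -4, Al(III) ⇒ ion charge 1−.
One 3+ cation requires 3 of the 1− anion.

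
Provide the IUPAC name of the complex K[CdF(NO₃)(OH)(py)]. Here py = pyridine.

The 1 potassium counter-ion carries a total charge of +1, so each complex ion is 1−.
Ligand charges: 1×pyridine (neutral), 1×hydroxo (-1 each), 1×fluoro (-1 each), 1×nitrato (-1 each); total -3. So Cd + (-3) = 1−, giving Cd = +2.
Ligands are named alphabetically: fluoro before hydroxo before nitrato before pyridine.
The complex ion is anionic, so cadmium takes the -ate form cadmate(II).

potassium fluorohydroxonitrato(pyridine)cadmate(II)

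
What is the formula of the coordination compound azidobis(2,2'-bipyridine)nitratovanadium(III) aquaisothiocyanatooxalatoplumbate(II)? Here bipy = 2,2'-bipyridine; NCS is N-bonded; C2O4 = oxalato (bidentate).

Cation [V…]: ligand charges -2, V(III) ⇒ ion charge 1+.
Anion [Pb…]: ligand charges -3, Pb(II) ⇒ ion charge 1−.
One 1+ cation balances one 1− anion.

[V(bipy)2(N3)(NO3)][Pb(C2O4)(H2O)(NCS)]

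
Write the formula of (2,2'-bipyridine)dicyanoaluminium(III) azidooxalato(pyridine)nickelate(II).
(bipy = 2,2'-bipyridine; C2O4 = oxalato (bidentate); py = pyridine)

Cation [Al…]: ligand charges -2, Al(III) ⇒ ion charge 1+.
Anion [Ni…]: ligand charges -3, Ni(II) ⇒ ion charge 1−.

[Al(bipy)(CN)2][Ni(C2O4)(N3)(py)]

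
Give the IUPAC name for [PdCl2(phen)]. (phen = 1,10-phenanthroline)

There is no counter-ion, so the complex is neutral overall.
Ligand charges: 2×chloro (-1 each), 1×1,10-phenanthroline (neutral); total -2. So Pd + (-2) = 0, giving Pd = +2.
Ligands are named alphabetically: chloro before phenanthroline.

dichloro(1,10-phenanthroline)palladium(II)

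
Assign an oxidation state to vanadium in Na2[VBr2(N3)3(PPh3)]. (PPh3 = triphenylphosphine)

2 sodium outside the brackets (+1 each) → the complex ion is 2−.
Ligand charges: 3×N3 = -3; 1×PPh3 neutral; 2×Br = -2; sum -5.
V + (-5) = 2− ⇒ V is +3.

+3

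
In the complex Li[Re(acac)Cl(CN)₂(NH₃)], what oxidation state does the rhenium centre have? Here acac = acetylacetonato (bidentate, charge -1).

1 lithium outside the brackets (+1 each) → the complex ion is 1−.
Ligand charges: 1×NH3 neutral; 1×acac = -1; 2×CN = -2; 1×Cl = -1; sum -4.
Re + (-4) = 1− ⇒ Re is +3.

+3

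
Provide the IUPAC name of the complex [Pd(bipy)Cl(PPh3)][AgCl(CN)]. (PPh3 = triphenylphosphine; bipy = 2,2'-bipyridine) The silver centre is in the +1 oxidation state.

(2,2'-bipyridine)chloro(triphenylphosphine)palladium(II) chlorocyanoargentate(I)

Both ions are complex: the cation is named first with the plain metal name, the anion second with the -ate form; each ion's ligands are alphabetised independently.
Ag is given as +1; the anion's ligand charges sum to -2, so the complex anion is 1−.
A 1:1 salt means the cation carries the equal and opposite charge, 1+.
Cation: ligand charges sum to -1; for the ion to be 1+, Pd = +2.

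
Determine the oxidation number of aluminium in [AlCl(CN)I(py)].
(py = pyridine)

No counter-ion: the bracketed complex is neutral.
Ligand charges: 1×py neutral; 1×Cl = -1; 1×CN = -1; 1×I = -1; sum -3.
Al + (-3) = 0 ⇒ Al is +3.

+3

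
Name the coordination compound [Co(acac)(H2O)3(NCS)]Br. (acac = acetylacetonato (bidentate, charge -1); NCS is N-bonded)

(acetylacetonato)triaquaisothiocyanatocobalt(III) bromide

The 1 bromide counter-ion carries a total charge of -1, so each complex ion is 1+.
Ligand charges: 1×acetylacetonato (-1 each), 3×aqua (neutral), 1×isothiocyanato (-1 each); total -2. So Co + (-2) = 1+, giving Co = +3.
Ligands are named alphabetically: acetylacetonato before aqua before isothiocyanato.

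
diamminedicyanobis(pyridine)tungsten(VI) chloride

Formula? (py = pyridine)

Ligands: 2 cyano (CN, -1), 2 pyridine (py, neutral), 2 ammine (NH3, neutral). Ligand charge sum = -2.
With W in oxidation state +6, the complex ion is [W...]^4+.
Charge balance with chloride (-1) requires 1 complex ion per 4 chloride.

[W(CN)2(NH3)2(py)2]Cl4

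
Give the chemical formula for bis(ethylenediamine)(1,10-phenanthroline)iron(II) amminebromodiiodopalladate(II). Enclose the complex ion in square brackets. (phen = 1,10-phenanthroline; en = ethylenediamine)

[Fe(en)2(phen)][PdBrI2(NH3)]2

Cation [Fe…]: ligand charges 0, Fe(II) ⇒ ion charge 2+.
Anion [Pd…]: ligand charges -3, Pd(II) ⇒ ion charge 1−.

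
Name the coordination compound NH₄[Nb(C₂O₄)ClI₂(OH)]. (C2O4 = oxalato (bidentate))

ammonium chlorohydroxodiiodooxalatoniobate(V)

The 1 ammonium counter-ion carries a total charge of +1, so each complex ion is 1−.
Ligand charges: 2×iodo (-1 each), 1×oxalato (-2 each), 1×hydroxo (-1 each), 1×chloro (-1 each); total -6. So Nb + (-6) = 1−, giving Nb = +5.
The complex ion is anionic, so niobium takes the -ate form niobate(V).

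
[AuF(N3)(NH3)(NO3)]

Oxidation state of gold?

No counter-ion: the bracketed complex is neutral.
Ligand charges: 1×F = -1; 1×NH3 neutral; 1×NO3 = -1; 1×N3 = -1; sum -3.
Au + (-3) = 0 ⇒ Au is +3.

+3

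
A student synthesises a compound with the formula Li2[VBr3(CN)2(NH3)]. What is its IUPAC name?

lithium amminetribromodicyanovanadate(III)

The 2 lithium counter-ions carry a total charge of +2, so each complex ion is 2−.
Ligand charges: 1×ammine (neutral), 3×bromo (-1 each), 2×cyano (-1 each); total -5. So V + (-5) = 2−, giving V = +3.
Ligands are named alphabetically: ammine before bromo before cyano.
The complex ion is anionic, so vanadium takes the -ate form vanadate(III).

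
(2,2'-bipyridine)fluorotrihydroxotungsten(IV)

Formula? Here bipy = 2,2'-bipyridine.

Ligands: 1 fluoro (F, -1), 3 hydroxo (OH, -1), 1 2,2'-bipyridine (bipy, neutral). Ligand charge sum = -4.
With W in oxidation state +4, the complex ion is [W...].

[W(bipy)F(OH)3]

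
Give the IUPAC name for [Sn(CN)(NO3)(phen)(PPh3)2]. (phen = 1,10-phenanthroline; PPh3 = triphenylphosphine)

There is no counter-ion, so the complex is neutral overall.
Ligand charges: 1×1,10-phenanthroline (neutral), 1×cyano (-1 each), 2×triphenylphosphine (neutral), 1×nitrato (-1 each); total -2. So Sn + (-2) = 0, giving Sn = +2.
Ligands are named alphabetically: cyano before nitrato before phenanthroline before triphenylphosphine.

cyanonitrato(1,10-phenanthroline)bis(triphenylphosphine)tin(II)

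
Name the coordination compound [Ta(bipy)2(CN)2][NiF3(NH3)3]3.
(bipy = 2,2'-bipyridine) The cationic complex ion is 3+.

Both ions are complex: the cation is named first with the plain metal name, the anion second with the -ate form; each ion's ligands are alphabetised independently.
The complex cation is given as 3+; its ligand charges sum to -2, so Ta = +5.
With 3 anions per cation, each anion must be 3/3 = 1−.
Anion: ligand charges sum to -3; for the ion to be 1−, Ni = +2.

bis(2,2'-bipyridine)dicyanotantalum(V) triamminetrifluoronickelate(II)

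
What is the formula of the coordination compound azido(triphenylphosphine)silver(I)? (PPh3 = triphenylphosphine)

[Ag(N3)(PPh3)]

Ligands: 1 azido (N3, -1), 1 triphenylphosphine (PPh3, neutral). Ligand charge sum = -1.
With Ag in oxidation state +1, the complex ion is [Ag...].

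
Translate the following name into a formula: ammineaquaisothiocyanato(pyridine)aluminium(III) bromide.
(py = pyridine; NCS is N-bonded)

[Al(H2O)(NCS)(NH3)(py)]Br2

Ligands: 1 pyridine (py, neutral), 1 aqua (H2O, neutral), 1 isothiocyanato (NCS, -1), 1 ammine (NH3, neutral). Ligand charge sum = -1.
With Al in oxidation state +3, the complex ion is [Al...]^2+.
Charge balance with bromide (-1) requires 1 complex ion per 2 bromide.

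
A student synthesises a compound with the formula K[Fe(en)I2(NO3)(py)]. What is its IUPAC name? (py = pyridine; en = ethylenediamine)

The 1 potassium counter-ion carries a total charge of +1, so each complex ion is 1−.
Ligand charges: 1×nitrato (-1 each), 1×pyridine (neutral), 2×iodo (-1 each), 1×ethylenediamine (neutral); total -3. So Fe + (-3) = 1−, giving Fe = +2.
Ligands are named alphabetically: ethylenediamine before iodo before nitrato before pyridine.
The complex ion is anionic, so iron takes the -ate form ferrate(II).

potassium (ethylenediamine)diiodonitrato(pyridine)ferrate(II)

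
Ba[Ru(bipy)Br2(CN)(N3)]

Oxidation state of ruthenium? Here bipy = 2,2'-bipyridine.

+2

1 barium outside the brackets (+2 each) → the complex ion is 2−.
Ligand charges: 2×Br = -2; 1×CN = -1; 1×N3 = -1; 1×bipy neutral; sum -4.
Ru + (-4) = 2− ⇒ Ru is +2.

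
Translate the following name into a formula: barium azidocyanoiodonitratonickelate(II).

Ba[Ni(CN)I(N3)(NO3)]

Ligands: 1 nitrato (NO3, -1), 1 azido (N3, -1), 1 iodo (I, -1), 1 cyano (CN, -1). Ligand charge sum = -4.
Charge balance with barium (+2) requires 1 complex ion per 1 barium.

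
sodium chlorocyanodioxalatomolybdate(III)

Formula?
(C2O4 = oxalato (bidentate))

Ligands: 1 chloro (Cl, -1), 2 oxalato (C2O4, -2), 1 cyano (CN, -1). Ligand charge sum = -6.
With Mo in oxidation state +3, the complex ion is [Mo...]^3−.
Charge balance with sodium (+1) requires 1 complex ion per 3 sodium.

Na3[Mo(C2O4)2Cl(CN)]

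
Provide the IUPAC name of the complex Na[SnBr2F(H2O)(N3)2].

sodium aquadiazidodibromofluorostannate(IV)

The 1 sodium counter-ion carries a total charge of +1, so each complex ion is 1−.
Ligand charges: 2×bromo (-1 each), 1×aqua (neutral), 2×azido (-1 each), 1×fluoro (-1 each); total -5. So Sn + (-5) = 1−, giving Sn = +4.
Ligands are named alphabetically: aqua before azido before bromo before fluoro.
The complex ion is anionic, so tin takes the -ate form stannate(IV).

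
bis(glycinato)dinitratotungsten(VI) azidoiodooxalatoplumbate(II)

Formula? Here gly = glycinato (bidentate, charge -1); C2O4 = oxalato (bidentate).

[W(gly)2(NO3)2][Pb(C2O4)I(N3)]

Cation [W…]: ligand charges -4, W(VI) ⇒ ion charge 2+.
Anion [Pb…]: ligand charges -4, Pb(II) ⇒ ion charge 2−.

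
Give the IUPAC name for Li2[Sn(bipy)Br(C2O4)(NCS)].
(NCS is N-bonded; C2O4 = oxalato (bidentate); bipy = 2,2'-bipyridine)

The 2 lithium counter-ions carry a total charge of +2, so each complex ion is 2−.
Ligand charges: 1×isothiocyanato (-1 each), 1×oxalato (-2 each), 1×2,2'-bipyridine (neutral), 1×bromo (-1 each); total -4. So Sn + (-4) = 2−, giving Sn = +2.
Ligands are named alphabetically: bipyridine before bromo before isothiocyanato before oxalato.
The complex ion is anionic, so tin takes the -ate form stannate(II).

lithium (2,2'-bipyridine)bromoisothiocyanatooxalatostannate(II)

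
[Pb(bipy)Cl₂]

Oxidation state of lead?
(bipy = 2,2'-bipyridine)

No counter-ion: the bracketed complex is neutral.
Ligand charges: 1×bipy neutral; 2×Cl = -2; sum -2.
Pb + (-2) = 0 ⇒ Pb is +2.

+2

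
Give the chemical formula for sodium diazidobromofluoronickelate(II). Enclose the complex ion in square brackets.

Ligands: 1 fluoro (F, -1), 2 azido (N3, -1), 1 bromo (Br, -1). Ligand charge sum = -4.
Charge balance with sodium (+1) requires 1 complex ion per 2 sodium.

Na2[NiBrF(N3)2]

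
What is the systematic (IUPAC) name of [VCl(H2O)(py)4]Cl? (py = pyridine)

aquachlorotetrakis(pyridine)vanadium(II) chloride

The 1 chloride counter-ion carries a total charge of -1, so each complex ion is 1+.
Ligand charges: 1×aqua (neutral), 4×pyridine (neutral), 1×chloro (-1 each); total -1. So V + (-1) = 1+, giving V = +2.
Ligands are named alphabetically: aqua before chloro before pyridine.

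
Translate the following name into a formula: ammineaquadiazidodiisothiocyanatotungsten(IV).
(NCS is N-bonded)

[W(H2O)(N3)2(NCS)2(NH3)]

Ligands: 1 aqua (H2O, neutral), 2 azido (N3, -1), 2 isothiocyanato (NCS, -1), 1 ammine (NH3, neutral). Ligand charge sum = -4.
With W in oxidation state +4, the complex ion is [W...].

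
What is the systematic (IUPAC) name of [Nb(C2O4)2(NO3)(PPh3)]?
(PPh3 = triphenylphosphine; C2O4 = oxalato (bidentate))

nitratodioxalato(triphenylphosphine)niobium(V)

There is no counter-ion, so the complex is neutral overall.
Ligand charges: 1×nitrato (-1 each), 1×triphenylphosphine (neutral), 2×oxalato (-2 each); total -5. So Nb + (-5) = 0, giving Nb = +5.
Ligands are named alphabetically: nitrato before oxalato before triphenylphosphine.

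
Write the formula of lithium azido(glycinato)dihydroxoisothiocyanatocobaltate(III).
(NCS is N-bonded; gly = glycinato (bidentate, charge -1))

Li2[Co(gly)(N3)(NCS)(OH)2]

Ligands: 2 hydroxo (OH, -1), 1 isothiocyanato (NCS, -1), 1 azido (N3, -1), 1 glycinato (gly, -1). Ligand charge sum = -5.
With Co in oxidation state +3, the complex ion is [Co...]^2−.
Charge balance with lithium (+1) requires 1 complex ion per 2 lithium.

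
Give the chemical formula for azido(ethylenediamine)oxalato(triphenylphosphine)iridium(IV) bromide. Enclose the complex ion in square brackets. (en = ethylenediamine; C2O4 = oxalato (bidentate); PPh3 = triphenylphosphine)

[Ir(C2O4)(en)(N3)(PPh3)]Br

Ligands: 1 azido (N3, -1), 1 ethylenediamine (en, neutral), 1 oxalato (C2O4, -2), 1 triphenylphosphine (PPh3, neutral). Ligand charge sum = -3.
Charge balance with bromide (-1) requires 1 complex ion per 1 bromide.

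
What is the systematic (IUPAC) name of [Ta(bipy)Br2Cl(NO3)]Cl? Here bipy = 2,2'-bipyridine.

(2,2'-bipyridine)dibromochloronitratotantalum(V) chloride

The 1 chloride counter-ion carries a total charge of -1, so each complex ion is 1+.
Ligand charges: 1×nitrato (-1 each), 2×bromo (-1 each), 1×chloro (-1 each), 1×2,2'-bipyridine (neutral); total -4. So Ta + (-4) = 1+, giving Ta = +5.
Ligands are named alphabetically: bipyridine before bromo before chloro before nitrato.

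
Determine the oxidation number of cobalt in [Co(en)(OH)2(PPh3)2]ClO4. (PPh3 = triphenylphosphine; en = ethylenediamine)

+3

1 perchlorate outside the brackets (-1 each) → the complex ion is 1+.
Ligand charges: 2×PPh3 neutral; 1×en neutral; 2×OH = -2; sum -2.
Co + (-2) = 1+ ⇒ Co is +3.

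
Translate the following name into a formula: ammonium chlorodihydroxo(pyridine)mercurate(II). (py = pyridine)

NH4[HgCl(OH)2(py)]

Ligands: 2 hydroxo (OH, -1), 1 chloro (Cl, -1), 1 pyridine (py, neutral). Ligand charge sum = -3.
With Hg in oxidation state +2, the complex ion is [Hg...]^1−.
Charge balance with ammonium (+1) requires 1 complex ion per 1 ammonium.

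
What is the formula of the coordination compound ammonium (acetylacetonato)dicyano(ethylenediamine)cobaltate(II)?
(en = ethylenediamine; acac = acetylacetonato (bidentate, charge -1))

NH4[Co(acac)(CN)2(en)]

Ligands: 2 cyano (CN, -1), 1 ethylenediamine (en, neutral), 1 acetylacetonato (acac, -1). Ligand charge sum = -3.
Charge balance with ammonium (+1) requires 1 complex ion per 1 ammonium.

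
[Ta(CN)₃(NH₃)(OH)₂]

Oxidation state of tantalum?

+5

No counter-ion: the bracketed complex is neutral.
Ligand charges: 3×CN = -3; 1×NH3 neutral; 2×OH = -2; sum -5.
Ta + (-5) = 0 ⇒ Ta is +5.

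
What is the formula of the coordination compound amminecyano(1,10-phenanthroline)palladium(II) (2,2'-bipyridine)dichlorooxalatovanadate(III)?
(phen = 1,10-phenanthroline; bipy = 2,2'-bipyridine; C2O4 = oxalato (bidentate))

[Pd(CN)(NH3)(phen)][V(bipy)(C2O4)Cl2]

Cation [Pd…]: ligand charges -1, Pd(II) ⇒ ion charge 1+.
Anion [V…]: ligand charges -4, V(III) ⇒ ion charge 1−.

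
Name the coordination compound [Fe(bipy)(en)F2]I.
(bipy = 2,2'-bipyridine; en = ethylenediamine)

(2,2'-bipyridine)(ethylenediamine)difluoroiron(III) iodide

The 1 iodide counter-ion carries a total charge of -1, so each complex ion is 1+.
Ligand charges: 2×fluoro (-1 each), 1×2,2'-bipyridine (neutral), 1×ethylenediamine (neutral); total -2. So Fe + (-2) = 1+, giving Fe = +3.
Ligands are named alphabetically: bipyridine before ethylenediamine before fluoro.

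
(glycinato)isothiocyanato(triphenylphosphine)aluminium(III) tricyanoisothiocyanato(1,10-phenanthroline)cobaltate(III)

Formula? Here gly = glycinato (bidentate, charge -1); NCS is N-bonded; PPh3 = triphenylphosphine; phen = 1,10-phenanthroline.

[Al(gly)(NCS)(PPh3)][Co(CN)3(NCS)(phen)]

Cation [Al…]: ligand charges -2, Al(III) ⇒ ion charge 1+.
Anion [Co…]: ligand charges -4, Co(III) ⇒ ion charge 1−.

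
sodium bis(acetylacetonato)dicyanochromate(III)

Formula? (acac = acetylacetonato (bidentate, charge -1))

Ligands: 2 cyano (CN, -1), 2 acetylacetonato (acac, -1). Ligand charge sum = -4.
With Cr in oxidation state +3, the complex ion is [Cr...]^1−.
Charge balance with sodium (+1) requires 1 complex ion per 1 sodium.

Na[Cr(acac)2(CN)2]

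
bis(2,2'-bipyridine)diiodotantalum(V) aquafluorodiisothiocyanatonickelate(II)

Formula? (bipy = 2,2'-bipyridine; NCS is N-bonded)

[Ta(bipy)2I2][NiF(H2O)(NCS)2]3

Cation [Ta…]: ligand charges -2, Ta(V) ⇒ ion charge 3+.
Anion [Ni…]: ligand charges -3, Ni(II) ⇒ ion charge 1−.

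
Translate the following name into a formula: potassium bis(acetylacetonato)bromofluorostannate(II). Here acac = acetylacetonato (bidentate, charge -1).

Ligands: 1 bromo (Br, -1), 1 fluoro (F, -1), 2 acetylacetonato (acac, -1). Ligand charge sum = -4.
Charge balance with potassium (+1) requires 1 complex ion per 2 potassium.

K2[Sn(acac)2BrF]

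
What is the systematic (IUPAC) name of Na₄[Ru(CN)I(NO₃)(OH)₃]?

sodium cyanotrihydroxoiodonitratoruthenate(II)

The 4 sodium counter-ions carry a total charge of +4, so each complex ion is 4−.
Ligand charges: 1×iodo (-1 each), 1×cyano (-1 each), 3×hydroxo (-1 each), 1×nitrato (-1 each); total -6. So Ru + (-6) = 4−, giving Ru = +2.
Ligands are named alphabetically: cyano before hydroxo before iodo before nitrato.
The complex ion is anionic, so ruthenium takes the -ate form ruthenate(II).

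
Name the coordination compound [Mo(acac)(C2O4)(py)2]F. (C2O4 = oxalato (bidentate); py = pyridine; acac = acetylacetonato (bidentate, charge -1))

(acetylacetonato)oxalatobis(pyridine)molybdenum(IV) fluoride

The 1 fluoride counter-ion carries a total charge of -1, so each complex ion is 1+.
Ligand charges: 1×oxalato (-2 each), 2×pyridine (neutral), 1×acetylacetonato (-1 each); total -3. So Mo + (-3) = 1+, giving Mo = +4.
Ligands are named alphabetically: acetylacetonato before oxalato before pyridine.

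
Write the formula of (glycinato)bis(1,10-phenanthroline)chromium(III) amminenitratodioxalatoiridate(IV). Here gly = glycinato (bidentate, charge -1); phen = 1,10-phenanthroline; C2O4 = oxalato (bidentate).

[Cr(gly)(phen)2][Ir(C2O4)2(NH3)(NO3)]2

Cation [Cr…]: ligand charges -1, Cr(III) ⇒ ion charge 2+.
Anion [Ir…]: ligand charges -5, Ir(IV) ⇒ ion charge 1−.
One 2+ cation requires 2 of the 1− anion.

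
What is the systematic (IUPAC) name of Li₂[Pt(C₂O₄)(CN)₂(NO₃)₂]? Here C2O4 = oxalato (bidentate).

The 2 lithium counter-ions carry a total charge of +2, so each complex ion is 2−.
Ligand charges: 2×nitrato (-1 each), 1×oxalato (-2 each), 2×cyano (-1 each); total -6. So Pt + (-6) = 2−, giving Pt = +4.
The complex ion is anionic, so platinum takes the -ate form platinate(IV).

lithium dicyanodinitratooxalatoplatinate(IV)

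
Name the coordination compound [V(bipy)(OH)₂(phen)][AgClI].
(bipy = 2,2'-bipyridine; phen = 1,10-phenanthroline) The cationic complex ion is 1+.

(2,2'-bipyridine)dihydroxo(1,10-phenanthroline)vanadium(III) chloroiodoargentate(I)

The complex cation is given as 1+; its ligand charges sum to -2, so V = +3.
A 1:1 salt means the anion carries the equal and opposite charge, 1−.
Anion: ligand charges sum to -2; for the ion to be 1−, Ag = +1.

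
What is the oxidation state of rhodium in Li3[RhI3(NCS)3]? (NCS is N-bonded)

+3

3 lithium outside the brackets (+1 each) → the complex ion is 3−.
Ligand charges: 3×I = -3; 3×NCS = -3; sum -6.
Rh + (-6) = 3− ⇒ Rh is +3.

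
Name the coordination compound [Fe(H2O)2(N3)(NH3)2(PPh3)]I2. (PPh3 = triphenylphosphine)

diamminediaquaazido(triphenylphosphine)iron(III) iodide

The 2 iodide counter-ions carry a total charge of -2, so each complex ion is 2+.
Ligand charges: 2×aqua (neutral), 2×ammine (neutral), 1×triphenylphosphine (neutral), 1×azido (-1 each); total -1. So Fe + (-1) = 2+, giving Fe = +3.
Ligands are named alphabetically: ammine before aqua before azido before triphenylphosphine.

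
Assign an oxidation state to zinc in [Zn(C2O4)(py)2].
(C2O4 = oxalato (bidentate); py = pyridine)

No counter-ion: the bracketed complex is neutral.
Ligand charges: 1×C2O4 = -2; 2×py neutral; sum -2.
Zn + (-2) = 0 ⇒ Zn is +2.

+2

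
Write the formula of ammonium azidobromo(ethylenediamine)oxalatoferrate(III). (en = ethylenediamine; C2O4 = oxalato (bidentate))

Ligands: 1 azido (N3, -1), 1 bromo (Br, -1), 1 ethylenediamine (en, neutral), 1 oxalato (C2O4, -2). Ligand charge sum = -4.
Charge balance with ammonium (+1) requires 1 complex ion per 1 ammonium.

NH4[FeBr(C2O4)(en)(N3)]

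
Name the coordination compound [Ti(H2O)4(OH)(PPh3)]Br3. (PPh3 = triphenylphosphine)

The 3 bromide counter-ions carry a total charge of -3, so each complex ion is 3+.
Ligand charges: 1×hydroxo (-1 each), 1×triphenylphosphine (neutral), 4×aqua (neutral); total -1. So Ti + (-1) = 3+, giving Ti = +4.
Ligands are named alphabetically: aqua before hydroxo before triphenylphosphine.

tetraaquahydroxo(triphenylphosphine)titanium(IV) bromide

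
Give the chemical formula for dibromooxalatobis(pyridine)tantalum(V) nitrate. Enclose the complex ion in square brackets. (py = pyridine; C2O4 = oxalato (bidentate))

[TaBr2(C2O4)(py)2]NO3

Ligands: 2 pyridine (py, neutral), 1 oxalato (C2O4, -2), 2 bromo (Br, -1). Ligand charge sum = -4.
Charge balance with nitrate (-1) requires 1 complex ion per 1 nitrate.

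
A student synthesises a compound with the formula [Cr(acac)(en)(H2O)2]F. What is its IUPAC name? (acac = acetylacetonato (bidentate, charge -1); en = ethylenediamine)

(acetylacetonato)diaqua(ethylenediamine)chromium(II) fluoride

The 1 fluoride counter-ion carries a total charge of -1, so each complex ion is 1+.
Ligand charges: 2×aqua (neutral), 1×acetylacetonato (-1 each), 1×ethylenediamine (neutral); total -1. So Cr + (-1) = 1+, giving Cr = +2.
Ligands are named alphabetically: acetylacetonato before aqua before ethylenediamine.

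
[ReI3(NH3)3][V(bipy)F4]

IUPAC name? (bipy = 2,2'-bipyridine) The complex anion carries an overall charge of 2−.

Both ions are complex: the cation is named first with the plain metal name, the anion second with the -ate form; each ion's ligands are alphabetised independently.
The complex anion is given as 2−; its ligand charges sum to -4, so V = +2.
A 1:1 salt means the cation carries the equal and opposite charge, 2+.
Cation: ligand charges sum to -3; for the ion to be 2+, Re = +5.

triamminetriiodorhenium(V) (2,2'-bipyridine)tetrafluorovanadate(II)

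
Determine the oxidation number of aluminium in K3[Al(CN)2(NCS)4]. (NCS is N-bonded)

3 potassium outside the brackets (+1 each) → the complex ion is 3−.
Ligand charges: 4×NCS = -4; 2×CN = -2; sum -6.
Al + (-6) = 3− ⇒ Al is +3.

+3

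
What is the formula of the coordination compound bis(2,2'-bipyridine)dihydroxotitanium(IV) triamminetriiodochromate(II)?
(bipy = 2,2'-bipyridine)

Cation [Ti…]: ligand charges -2, Ti(IV) ⇒ ion charge 2+.
Anion [Cr…]: ligand charges -3, Cr(II) ⇒ ion charge 1−.
One 2+ cation requires 2 of the 1− anion.

[Ti(bipy)2(OH)2][CrI3(NH3)3]2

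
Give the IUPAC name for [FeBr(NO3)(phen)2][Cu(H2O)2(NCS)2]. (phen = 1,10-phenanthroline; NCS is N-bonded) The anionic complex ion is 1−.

The complex anion is given as 1−; its ligand charges sum to -2, so Cu = +1.
A 1:1 salt means the cation carries the equal and opposite charge, 1+.
Cation: ligand charges sum to -2; for the ion to be 1+, Fe = +3.

bromonitratobis(1,10-phenanthroline)iron(III) diaquadiisothiocyanatocuprate(I)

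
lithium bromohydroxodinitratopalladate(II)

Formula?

Li2[PdBr(NO3)2(OH)]

Ligands: 2 nitrato (NO3, -1), 1 bromo (Br, -1), 1 hydroxo (OH, -1). Ligand charge sum = -4.
Charge balance with lithium (+1) requires 1 complex ion per 2 lithium.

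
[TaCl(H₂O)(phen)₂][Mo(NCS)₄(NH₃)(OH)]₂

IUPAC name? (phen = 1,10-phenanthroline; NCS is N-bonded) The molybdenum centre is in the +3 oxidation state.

aquachlorobis(1,10-phenanthroline)tantalum(V) amminehydroxotetraisothiocyanatomolybdate(III)

Mo is given as +3; the anion's ligand charges sum to -5, so the complex anion is 2−.
With 2 anions per cation, the cation must be 2×2 = 4+.
Cation: ligand charges sum to -1; for the ion to be 4+, Ta = +5.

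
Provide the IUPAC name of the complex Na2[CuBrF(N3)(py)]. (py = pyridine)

sodium azidobromofluoro(pyridine)cuprate(I)

The 2 sodium counter-ions carry a total charge of +2, so each complex ion is 2−.
Ligand charges: 1×fluoro (-1 each), 1×pyridine (neutral), 1×azido (-1 each), 1×bromo (-1 each); total -3. So Cu + (-3) = 2−, giving Cu = +1.
Ligands are named alphabetically: azido before bromo before fluoro before pyridine.
The complex ion is anionic, so copper takes the -ate form cuprate(I).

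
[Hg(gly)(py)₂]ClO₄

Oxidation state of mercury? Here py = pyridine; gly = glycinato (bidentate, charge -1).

+2

1 perchlorate outside the brackets (-1 each) → the complex ion is 1+.
Ligand charges: 2×py neutral; 1×gly = -1; sum -1.
Hg + (-1) = 1+ ⇒ Hg is +2.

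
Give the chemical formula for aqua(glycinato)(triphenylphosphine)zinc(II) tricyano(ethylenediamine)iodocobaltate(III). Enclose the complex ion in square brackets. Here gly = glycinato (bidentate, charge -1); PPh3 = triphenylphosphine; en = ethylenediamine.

Cation [Zn…]: ligand charges -1, Zn(II) ⇒ ion charge 1+.
Anion [Co…]: ligand charges -4, Co(III) ⇒ ion charge 1−.
One 1+ cation balances one 1− anion.

[Zn(gly)(H2O)(PPh3)][Co(CN)3(en)I]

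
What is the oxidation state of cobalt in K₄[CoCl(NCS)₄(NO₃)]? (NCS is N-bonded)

4 potassium outside the brackets (+1 each) → the complex ion is 4−.
Ligand charges: 4×NCS = -4; 1×Cl = -1; 1×NO3 = -1; sum -6.
Co + (-6) = 4− ⇒ Co is +2.

+2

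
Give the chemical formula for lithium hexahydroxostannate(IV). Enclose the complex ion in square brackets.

Ligands: 6 hydroxo (OH, -1). Ligand charge sum = -6.
Charge balance with lithium (+1) requires 1 complex ion per 2 lithium.

Li2[Sn(OH)6]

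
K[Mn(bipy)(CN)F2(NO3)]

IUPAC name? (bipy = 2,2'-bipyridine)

potassium (2,2'-bipyridine)cyanodifluoronitratomanganate(III)

The 1 potassium counter-ion carries a total charge of +1, so each complex ion is 1−.
Ligand charges: 1×nitrato (-1 each), 2×fluoro (-1 each), 1×cyano (-1 each), 1×2,2'-bipyridine (neutral); total -4. So Mn + (-4) = 1−, giving Mn = +3.
Ligands are named alphabetically: bipyridine before cyano before fluoro before nitrato.
The complex ion is anionic, so manganese takes the -ate form manganate(III).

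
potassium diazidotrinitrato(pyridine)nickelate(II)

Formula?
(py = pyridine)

K3[Ni(N3)2(NO3)3(py)]

Ligands: 2 azido (N3, -1), 3 nitrato (NO3, -1), 1 pyridine (py, neutral). Ligand charge sum = -5.
Charge balance with potassium (+1) requires 1 complex ion per 3 potassium.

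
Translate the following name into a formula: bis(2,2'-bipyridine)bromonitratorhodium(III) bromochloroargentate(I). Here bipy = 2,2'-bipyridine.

[Rh(bipy)2Br(NO3)][AgBrCl]

Cation [Rh…]: ligand charges -2, Rh(III) ⇒ ion charge 1+.
Anion [Ag…]: ligand charges -2, Ag(I) ⇒ ion charge 1−.
One 1+ cation balances one 1− anion.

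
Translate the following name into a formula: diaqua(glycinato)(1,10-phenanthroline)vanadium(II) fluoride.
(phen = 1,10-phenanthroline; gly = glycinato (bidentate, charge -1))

[V(gly)(H2O)2(phen)]F

Ligands: 1 1,10-phenanthroline (phen, neutral), 2 aqua (H2O, neutral), 1 glycinato (gly, -1). Ligand charge sum = -1.
With V in oxidation state +2, the complex ion is [V...]^1+.
Charge balance with fluoride (-1) requires 1 complex ion per 1 fluoride.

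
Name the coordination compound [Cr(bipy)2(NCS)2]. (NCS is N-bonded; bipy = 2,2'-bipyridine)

There is no counter-ion, so the complex is neutral overall.
Ligand charges: 2×isothiocyanato (-1 each), 2×2,2'-bipyridine (neutral); total -2. So Cr + (-2) = 0, giving Cr = +2.
Ligands are named alphabetically: bipyridine before isothiocyanato.

bis(2,2'-bipyridine)diisothiocyanatochromium(II)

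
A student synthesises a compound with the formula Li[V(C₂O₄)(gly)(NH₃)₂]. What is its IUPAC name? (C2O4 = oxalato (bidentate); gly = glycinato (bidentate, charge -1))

The 1 lithium counter-ion carries a total charge of +1, so each complex ion is 1−.
Ligand charges: 1×oxalato (-2 each), 2×ammine (neutral), 1×glycinato (-1 each); total -3. So V + (-3) = 1−, giving V = +2.
Ligands are named alphabetically: ammine before glycinato before oxalato.
The complex ion is anionic, so vanadium takes the -ate form vanadate(II).

lithium diammine(glycinato)oxalatovanadate(II)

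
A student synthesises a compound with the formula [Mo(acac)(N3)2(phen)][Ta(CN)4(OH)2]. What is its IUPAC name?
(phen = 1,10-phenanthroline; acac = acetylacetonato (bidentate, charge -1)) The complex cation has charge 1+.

(acetylacetonato)diazido(1,10-phenanthroline)molybdenum(IV) tetracyanodihydroxotantalate(V)

Both ions are complex: the cation is named first with the plain metal name, the anion second with the -ate form; each ion's ligands are alphabetised independently.
The complex cation is given as 1+; its ligand charges sum to -3, so Mo = +4.
A 1:1 salt means the anion carries the equal and opposite charge, 1−.
Anion: ligand charges sum to -6; for the ion to be 1−, Ta = +5.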